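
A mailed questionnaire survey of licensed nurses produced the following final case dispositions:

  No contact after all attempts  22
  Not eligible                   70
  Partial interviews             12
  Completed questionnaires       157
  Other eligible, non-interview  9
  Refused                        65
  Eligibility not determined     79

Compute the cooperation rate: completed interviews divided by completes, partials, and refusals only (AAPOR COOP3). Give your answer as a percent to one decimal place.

Numerator = 157
Denom = 157 + 12 + 65 = 234
COOP3 = 157 / 234 = 0.6709

67.1%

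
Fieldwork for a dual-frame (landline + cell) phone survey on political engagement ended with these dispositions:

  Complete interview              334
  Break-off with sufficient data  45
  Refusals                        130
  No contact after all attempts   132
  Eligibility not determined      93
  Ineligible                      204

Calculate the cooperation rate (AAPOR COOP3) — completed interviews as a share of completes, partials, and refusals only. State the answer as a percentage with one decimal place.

65.6%

Top → 334
Denom → 334 + 45 + 130 = 509
COOP3 = 334 / 509 = 0.6562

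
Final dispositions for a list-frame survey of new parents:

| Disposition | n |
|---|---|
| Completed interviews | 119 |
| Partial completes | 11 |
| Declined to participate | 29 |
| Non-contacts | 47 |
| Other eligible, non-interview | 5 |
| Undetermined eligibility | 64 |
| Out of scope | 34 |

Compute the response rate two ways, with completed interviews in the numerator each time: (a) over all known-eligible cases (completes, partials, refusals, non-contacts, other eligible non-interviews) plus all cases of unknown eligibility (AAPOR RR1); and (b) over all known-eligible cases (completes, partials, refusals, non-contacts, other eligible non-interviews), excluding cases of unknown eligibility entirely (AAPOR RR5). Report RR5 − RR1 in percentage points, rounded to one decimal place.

Numerator: 119
Denom: 119 + 11 + 29 + 47 + 5 + 64 = 275
RR1 = 119 / 275 = 0.4327
Denom: 119 + 11 + 29 + 47 + 5 = 211
RR5 = 119 / 211 = 0.5640
Difference = 56.40 − 43.27 = 13.13 percentage points

13.1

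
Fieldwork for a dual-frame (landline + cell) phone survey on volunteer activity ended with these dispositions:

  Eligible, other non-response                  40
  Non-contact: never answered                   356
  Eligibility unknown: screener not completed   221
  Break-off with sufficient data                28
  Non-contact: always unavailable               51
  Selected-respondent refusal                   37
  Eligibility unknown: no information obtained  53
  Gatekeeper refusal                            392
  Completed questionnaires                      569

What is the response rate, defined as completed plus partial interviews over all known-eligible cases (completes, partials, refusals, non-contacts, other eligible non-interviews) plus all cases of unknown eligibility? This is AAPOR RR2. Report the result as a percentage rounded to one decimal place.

Refusals = 392 + 37 = 429
No answer / not reached = 356 + 51 = 407
Unknown eligibility = 221 + 53 = 274
Top: 569 + 28 = 597
Denom: 569 + 28 + 429 + 407 + 40 + 274 = 1747
RR2 = 597 / 1747 = 0.3417

34.2%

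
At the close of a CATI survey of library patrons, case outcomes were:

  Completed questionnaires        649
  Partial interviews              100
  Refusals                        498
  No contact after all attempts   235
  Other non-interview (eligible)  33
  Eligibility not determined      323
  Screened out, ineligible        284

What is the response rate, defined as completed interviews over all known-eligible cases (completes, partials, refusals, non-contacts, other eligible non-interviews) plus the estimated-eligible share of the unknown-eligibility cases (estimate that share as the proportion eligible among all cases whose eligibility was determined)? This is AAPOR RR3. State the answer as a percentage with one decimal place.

36.3%

Top = 649
Determined eligible = 649 + 100 + 498 + 235 + 33 = 1515
e = 1515 / (1515 + 284) = 1515 / 1799 = 0.8421
Estimated eligible among unknowns = 0.8421 × 323 = 272.00
Denom = 1515 + 272.00 = 1787.00
RR3 = 649 / 1787.00 = 0.3632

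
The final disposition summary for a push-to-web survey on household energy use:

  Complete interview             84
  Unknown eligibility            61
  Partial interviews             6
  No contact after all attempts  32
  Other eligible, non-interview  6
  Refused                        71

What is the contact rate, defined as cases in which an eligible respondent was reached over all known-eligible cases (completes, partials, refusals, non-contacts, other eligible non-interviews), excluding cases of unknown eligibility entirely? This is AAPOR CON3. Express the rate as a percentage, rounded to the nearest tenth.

83.9%

Top = 84 + 6 + 71 + 6 = 167
Denominator = 84 + 6 + 71 + 32 + 6 = 199
CON3 = 167 / 199 = 0.8392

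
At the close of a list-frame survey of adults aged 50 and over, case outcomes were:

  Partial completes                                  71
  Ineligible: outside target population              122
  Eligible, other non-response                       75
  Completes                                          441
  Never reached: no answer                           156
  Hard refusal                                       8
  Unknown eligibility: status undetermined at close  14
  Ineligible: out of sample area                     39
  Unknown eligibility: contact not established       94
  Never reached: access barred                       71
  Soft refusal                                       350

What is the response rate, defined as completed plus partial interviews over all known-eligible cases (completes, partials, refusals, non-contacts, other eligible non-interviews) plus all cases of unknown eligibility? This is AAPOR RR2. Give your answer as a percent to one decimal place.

40.0%

Declined to participate = 8 + 350 = 358
Never reached = 156 + 71 = 227
Eligibility not determined = 94 + 14 = 108
Not eligible = 122 + 39 = 161
Num → 441 + 71 = 512
Denom → 441 + 71 + 358 + 227 + 75 + 108 = 1280
RR2 = 512 / 1280 = 0.4000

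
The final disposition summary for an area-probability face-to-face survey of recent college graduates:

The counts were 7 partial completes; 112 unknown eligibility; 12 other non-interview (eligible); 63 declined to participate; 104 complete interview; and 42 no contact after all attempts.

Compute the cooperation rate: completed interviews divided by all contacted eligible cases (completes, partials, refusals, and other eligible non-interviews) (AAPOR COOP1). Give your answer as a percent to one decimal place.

Num → 104
Denom → 104 + 7 + 63 + 12 = 186
COOP1 = 104 / 186 = 0.5591

55.9%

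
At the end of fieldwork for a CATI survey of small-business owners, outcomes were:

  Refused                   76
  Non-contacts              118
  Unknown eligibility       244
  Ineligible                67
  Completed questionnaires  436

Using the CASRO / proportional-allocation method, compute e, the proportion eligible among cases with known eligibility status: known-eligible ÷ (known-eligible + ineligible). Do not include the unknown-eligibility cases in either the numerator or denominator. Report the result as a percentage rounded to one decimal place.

90.4%

Known eligible → 436 + 76 + 118 = 630
e = 630 / (630 + 67) = 630 / 697 = 0.9039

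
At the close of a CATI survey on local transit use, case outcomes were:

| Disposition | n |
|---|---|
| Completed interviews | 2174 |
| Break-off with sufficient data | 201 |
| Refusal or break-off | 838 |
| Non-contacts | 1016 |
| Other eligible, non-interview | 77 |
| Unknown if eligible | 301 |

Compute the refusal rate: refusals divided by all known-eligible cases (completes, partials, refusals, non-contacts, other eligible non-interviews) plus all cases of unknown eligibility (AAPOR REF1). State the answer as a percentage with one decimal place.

18.2%

Num: 838
Denom: 2174 + 201 + 838 + 1016 + 77 + 301 = 4607
REF1 = 838 / 4607 = 0.1819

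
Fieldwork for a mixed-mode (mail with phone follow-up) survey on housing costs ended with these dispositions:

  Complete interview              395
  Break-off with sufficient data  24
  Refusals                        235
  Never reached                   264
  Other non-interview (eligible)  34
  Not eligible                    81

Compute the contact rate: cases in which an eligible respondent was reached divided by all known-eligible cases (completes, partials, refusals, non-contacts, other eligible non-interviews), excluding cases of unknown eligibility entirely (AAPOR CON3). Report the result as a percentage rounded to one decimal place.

Top → 395 + 24 + 235 + 34 = 688
Denominator → 395 + 24 + 235 + 264 + 34 = 952
CON3 = 688 / 952 = 0.7227

72.3%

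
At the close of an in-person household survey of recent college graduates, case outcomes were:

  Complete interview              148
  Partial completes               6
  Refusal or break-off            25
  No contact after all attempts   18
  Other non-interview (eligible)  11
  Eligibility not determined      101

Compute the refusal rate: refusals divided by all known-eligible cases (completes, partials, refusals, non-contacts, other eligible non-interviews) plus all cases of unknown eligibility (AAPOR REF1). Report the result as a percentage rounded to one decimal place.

Numerator: 25
Denominator: 148 + 6 + 25 + 18 + 11 + 101 = 309
REF1 = 25 / 309 = 0.0809

8.1%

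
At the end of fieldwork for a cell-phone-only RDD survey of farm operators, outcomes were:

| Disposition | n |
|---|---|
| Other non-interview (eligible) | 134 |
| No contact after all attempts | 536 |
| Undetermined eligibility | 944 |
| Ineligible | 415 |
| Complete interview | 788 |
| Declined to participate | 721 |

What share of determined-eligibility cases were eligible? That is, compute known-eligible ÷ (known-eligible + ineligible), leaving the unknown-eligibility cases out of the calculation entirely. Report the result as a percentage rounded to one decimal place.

84.0%

Eligible (known) → 788 + 721 + 536 + 134 = 2179
e = 2179 / (2179 + 415) = 2179 / 2594 = 0.8400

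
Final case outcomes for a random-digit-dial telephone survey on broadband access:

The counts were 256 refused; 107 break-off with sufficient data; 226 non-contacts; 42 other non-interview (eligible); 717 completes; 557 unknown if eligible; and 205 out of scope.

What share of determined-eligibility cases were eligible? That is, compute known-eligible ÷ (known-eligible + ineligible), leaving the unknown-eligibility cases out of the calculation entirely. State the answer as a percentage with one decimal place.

Determined eligible: 717 + 107 + 256 + 226 + 42 = 1348
e = 1348 / (1348 + 205) = 1348 / 1553 = 0.8680

86.8%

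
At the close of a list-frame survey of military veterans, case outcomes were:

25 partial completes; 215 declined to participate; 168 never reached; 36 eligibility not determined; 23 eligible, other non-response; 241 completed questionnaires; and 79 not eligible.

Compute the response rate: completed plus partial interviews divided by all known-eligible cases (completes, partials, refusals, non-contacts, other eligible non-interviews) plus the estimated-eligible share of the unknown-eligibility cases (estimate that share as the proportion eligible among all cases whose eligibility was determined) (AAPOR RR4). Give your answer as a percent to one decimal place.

Num: 241 + 25 = 266
Eligible (known): 241 + 25 + 215 + 168 + 23 = 672
e = 672 / (672 + 79) = 672 / 751 = 0.8948
Estimated eligible among unknowns: 0.8948 × 36 = 32.21
Denominator: 672 + 32.21 = 704.21
RR4 = 266 / 704.21 = 0.3777

37.8%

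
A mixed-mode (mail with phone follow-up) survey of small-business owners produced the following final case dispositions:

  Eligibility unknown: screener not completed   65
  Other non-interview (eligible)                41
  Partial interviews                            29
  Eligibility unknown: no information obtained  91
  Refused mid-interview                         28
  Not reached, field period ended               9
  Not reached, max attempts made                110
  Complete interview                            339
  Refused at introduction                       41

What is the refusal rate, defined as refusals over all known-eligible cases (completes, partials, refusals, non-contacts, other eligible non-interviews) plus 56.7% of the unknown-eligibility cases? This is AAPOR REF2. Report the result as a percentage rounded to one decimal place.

Refused = 41 + 28 = 69
Non-contacts = 9 + 110 = 119
Eligibility not determined = 65 + 91 = 156
Top: 69
Determined eligible: 339 + 29 + 69 + 119 + 41 = 597
Eligible share of unknowns: 0.5670 × 156 = 88.45
Denom: 597 + 88.45 = 685.45
REF2 = 69 / 685.45 = 0.1007

10.1%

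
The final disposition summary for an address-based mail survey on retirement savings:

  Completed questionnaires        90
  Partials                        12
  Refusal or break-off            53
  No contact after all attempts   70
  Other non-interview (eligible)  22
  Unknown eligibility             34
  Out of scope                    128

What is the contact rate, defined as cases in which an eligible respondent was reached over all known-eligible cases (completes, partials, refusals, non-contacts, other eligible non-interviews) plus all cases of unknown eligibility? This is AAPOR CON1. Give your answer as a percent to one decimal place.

Numerator = 90 + 12 + 53 + 22 = 177
Denom = 90 + 12 + 53 + 70 + 22 + 34 = 281
CON1 = 177 / 281 = 0.6299

63.0%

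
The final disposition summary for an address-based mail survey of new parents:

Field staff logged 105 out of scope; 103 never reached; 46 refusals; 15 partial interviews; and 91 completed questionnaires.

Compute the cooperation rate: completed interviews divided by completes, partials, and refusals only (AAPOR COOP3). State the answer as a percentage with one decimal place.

59.9%

Top = 91
Base = 91 + 15 + 46 = 152
COOP3 = 91 / 152 = 0.5987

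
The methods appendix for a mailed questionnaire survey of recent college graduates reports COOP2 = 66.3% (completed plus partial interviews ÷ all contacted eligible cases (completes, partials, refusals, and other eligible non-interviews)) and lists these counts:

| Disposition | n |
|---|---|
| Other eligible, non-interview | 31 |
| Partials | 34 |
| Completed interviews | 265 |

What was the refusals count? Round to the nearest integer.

121

Num → 265 + 34 = 299
COOP2 = 299 / D = 0.663
D = 299 / 0.663 = 451.0
Remaining denominator categories sum to 330
refusals = 451.0 − 330 ≈ 121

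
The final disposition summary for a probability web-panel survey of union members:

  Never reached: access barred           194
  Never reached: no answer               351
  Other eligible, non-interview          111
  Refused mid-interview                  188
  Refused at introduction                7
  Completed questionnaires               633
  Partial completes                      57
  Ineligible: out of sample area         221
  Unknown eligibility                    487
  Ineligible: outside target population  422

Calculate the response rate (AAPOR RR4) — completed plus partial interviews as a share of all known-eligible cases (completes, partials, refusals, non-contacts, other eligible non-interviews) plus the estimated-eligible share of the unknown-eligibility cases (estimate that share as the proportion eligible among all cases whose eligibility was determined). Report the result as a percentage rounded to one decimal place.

Refusals = 7 + 188 = 195
No answer / not reached = 351 + 194 = 545
Not eligible = 422 + 221 = 643
Top = 633 + 57 = 690
Eligible (known) = 633 + 57 + 195 + 545 + 111 = 1541
e = 1541 / (1541 + 643) = 1541 / 2184 = 0.7056
Eligible share of unknowns = 0.7056 × 487 = 343.63
Denom = 1541 + 343.63 = 1884.63
RR4 = 690 / 1884.63 = 0.3661

36.6%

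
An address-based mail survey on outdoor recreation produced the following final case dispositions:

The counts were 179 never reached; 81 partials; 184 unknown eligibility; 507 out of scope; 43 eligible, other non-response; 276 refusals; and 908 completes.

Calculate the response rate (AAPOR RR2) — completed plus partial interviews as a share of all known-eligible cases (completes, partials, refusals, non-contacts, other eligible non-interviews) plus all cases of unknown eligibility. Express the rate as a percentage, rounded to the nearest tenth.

Num: 908 + 81 = 989
Denominator: 908 + 81 + 276 + 179 + 43 + 184 = 1671
RR2 = 989 / 1671 = 0.5919

59.2%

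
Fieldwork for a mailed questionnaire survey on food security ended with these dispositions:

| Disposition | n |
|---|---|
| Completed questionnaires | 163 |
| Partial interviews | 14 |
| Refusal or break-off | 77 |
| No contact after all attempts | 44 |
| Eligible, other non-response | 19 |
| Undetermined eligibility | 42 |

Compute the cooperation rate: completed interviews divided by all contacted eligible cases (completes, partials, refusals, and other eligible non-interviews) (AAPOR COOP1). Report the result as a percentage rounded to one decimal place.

Num → 163
Base → 163 + 14 + 77 + 19 = 273
COOP1 = 163 / 273 = 0.5971

59.7%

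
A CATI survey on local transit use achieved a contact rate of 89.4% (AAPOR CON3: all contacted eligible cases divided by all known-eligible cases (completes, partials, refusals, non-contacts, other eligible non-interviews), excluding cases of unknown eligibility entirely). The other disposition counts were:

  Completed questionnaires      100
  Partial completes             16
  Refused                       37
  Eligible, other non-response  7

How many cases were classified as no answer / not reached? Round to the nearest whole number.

Num = 100 + 16 + 37 + 7 = 160
CON3 = 160 / D = 0.894
D = 160 / 0.894 = 179.0
Rest of base = 160
no answer / not reached = 179.0 − 160 ≈ 19

19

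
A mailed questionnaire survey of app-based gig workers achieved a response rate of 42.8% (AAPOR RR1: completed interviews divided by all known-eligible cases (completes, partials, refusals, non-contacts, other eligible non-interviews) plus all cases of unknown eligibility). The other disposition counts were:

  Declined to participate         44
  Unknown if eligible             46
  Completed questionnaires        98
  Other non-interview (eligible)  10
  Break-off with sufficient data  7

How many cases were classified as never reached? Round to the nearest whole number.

RR1 = 98 / D = 0.428
D = 98 / 0.428 = 229.0
Remaining denominator categories sum to 205
never reached = 229.0 − 205 ≈ 24

24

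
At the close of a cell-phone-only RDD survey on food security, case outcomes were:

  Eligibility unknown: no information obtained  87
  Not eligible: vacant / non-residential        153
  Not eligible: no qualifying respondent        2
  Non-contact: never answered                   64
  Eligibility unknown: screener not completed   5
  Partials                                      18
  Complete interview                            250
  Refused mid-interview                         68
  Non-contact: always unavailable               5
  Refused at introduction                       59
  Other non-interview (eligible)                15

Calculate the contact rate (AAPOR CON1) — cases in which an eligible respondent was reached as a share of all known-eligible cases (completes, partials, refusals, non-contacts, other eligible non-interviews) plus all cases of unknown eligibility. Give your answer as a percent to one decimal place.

71.8%

Refusal or break-off = 59 + 68 = 127
No contact after all attempts = 64 + 5 = 69
Unknown eligibility = 5 + 87 = 92
Not eligible = 2 + 153 = 155
Num = 250 + 18 + 127 + 15 = 410
Denominator = 250 + 18 + 127 + 69 + 15 + 92 = 571
CON1 = 410 / 571 = 0.7180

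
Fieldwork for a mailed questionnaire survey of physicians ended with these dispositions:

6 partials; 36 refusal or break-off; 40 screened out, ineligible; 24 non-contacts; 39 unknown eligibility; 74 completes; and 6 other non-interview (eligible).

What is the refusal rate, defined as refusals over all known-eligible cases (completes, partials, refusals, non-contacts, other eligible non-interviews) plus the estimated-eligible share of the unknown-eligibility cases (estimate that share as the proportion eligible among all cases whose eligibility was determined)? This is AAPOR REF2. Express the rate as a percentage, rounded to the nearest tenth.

20.4%

Top: 36
Eligible (known): 74 + 6 + 36 + 24 + 6 = 146
e = 146 / (146 + 40) = 146 / 186 = 0.7849
e × U: 0.7849 × 39 = 30.61
Denominator: 146 + 30.61 = 176.61
REF2 = 36 / 176.61 = 0.2038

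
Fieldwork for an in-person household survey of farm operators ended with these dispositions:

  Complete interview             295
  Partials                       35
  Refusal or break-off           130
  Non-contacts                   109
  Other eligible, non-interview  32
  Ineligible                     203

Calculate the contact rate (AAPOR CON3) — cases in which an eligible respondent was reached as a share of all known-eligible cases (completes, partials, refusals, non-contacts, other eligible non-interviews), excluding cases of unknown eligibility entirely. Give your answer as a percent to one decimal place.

Num → 295 + 35 + 130 + 32 = 492
Denom → 295 + 35 + 130 + 109 + 32 = 601
CON3 = 492 / 601 = 0.8186

81.9%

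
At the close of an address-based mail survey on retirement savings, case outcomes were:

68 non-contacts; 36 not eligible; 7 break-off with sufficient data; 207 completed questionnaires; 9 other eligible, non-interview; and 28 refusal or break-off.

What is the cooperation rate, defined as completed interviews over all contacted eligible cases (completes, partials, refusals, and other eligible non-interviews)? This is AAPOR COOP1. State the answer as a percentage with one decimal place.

82.5%

Numerator → 207
Denominator → 207 + 7 + 28 + 9 = 251
COOP1 = 207 / 251 = 0.8247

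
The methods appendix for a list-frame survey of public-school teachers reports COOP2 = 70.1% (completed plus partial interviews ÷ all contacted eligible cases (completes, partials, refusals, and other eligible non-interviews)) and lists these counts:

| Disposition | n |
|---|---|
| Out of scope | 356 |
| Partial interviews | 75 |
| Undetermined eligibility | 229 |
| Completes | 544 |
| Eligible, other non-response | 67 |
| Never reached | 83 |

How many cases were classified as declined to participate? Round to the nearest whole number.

Numerator = 544 + 75 = 619
COOP2 = 619 / D = 0.701
D = 619 / 0.701 = 883.0
Rest of base = 686
declined to participate = 883.0 − 686 ≈ 197

197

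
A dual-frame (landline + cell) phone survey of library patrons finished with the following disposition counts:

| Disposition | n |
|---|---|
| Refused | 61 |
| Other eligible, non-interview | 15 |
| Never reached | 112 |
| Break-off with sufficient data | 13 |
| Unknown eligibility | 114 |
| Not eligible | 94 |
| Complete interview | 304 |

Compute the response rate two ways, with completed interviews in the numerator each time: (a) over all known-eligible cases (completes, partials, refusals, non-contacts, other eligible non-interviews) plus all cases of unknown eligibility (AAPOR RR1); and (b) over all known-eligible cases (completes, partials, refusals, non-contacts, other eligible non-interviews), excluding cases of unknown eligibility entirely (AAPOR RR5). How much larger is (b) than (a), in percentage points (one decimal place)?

Numerator = 304
Denom = 304 + 13 + 61 + 112 + 15 + 114 = 619
RR1 = 304 / 619 = 0.4911
Denom = 304 + 13 + 61 + 112 + 15 = 505
RR5 = 304 / 505 = 0.6020
Difference = 60.20 − 49.11 = 11.09 percentage points

11.1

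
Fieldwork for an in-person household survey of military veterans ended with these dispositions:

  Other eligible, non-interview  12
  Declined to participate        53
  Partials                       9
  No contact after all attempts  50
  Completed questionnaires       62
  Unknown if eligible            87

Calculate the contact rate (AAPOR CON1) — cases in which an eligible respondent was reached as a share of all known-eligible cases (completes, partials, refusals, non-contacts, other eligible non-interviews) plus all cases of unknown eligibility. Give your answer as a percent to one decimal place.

Numerator → 62 + 9 + 53 + 12 = 136
Denom → 62 + 9 + 53 + 50 + 12 + 87 = 273
CON1 = 136 / 273 = 0.4982

49.8%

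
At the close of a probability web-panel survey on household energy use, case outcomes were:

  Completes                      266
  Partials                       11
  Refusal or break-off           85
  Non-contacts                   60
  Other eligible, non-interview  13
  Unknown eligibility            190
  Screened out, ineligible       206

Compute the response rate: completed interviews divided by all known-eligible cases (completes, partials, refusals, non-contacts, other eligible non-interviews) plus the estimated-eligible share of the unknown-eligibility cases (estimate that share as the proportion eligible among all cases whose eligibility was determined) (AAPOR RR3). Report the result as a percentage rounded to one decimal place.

Num: 266
Determined eligible: 266 + 11 + 85 + 60 + 13 = 435
e = 435 / (435 + 206) = 435 / 641 = 0.6786
e × U: 0.6786 × 190 = 128.93
Denominator: 435 + 128.93 = 563.93
RR3 = 266 / 563.93 = 0.4717

47.2%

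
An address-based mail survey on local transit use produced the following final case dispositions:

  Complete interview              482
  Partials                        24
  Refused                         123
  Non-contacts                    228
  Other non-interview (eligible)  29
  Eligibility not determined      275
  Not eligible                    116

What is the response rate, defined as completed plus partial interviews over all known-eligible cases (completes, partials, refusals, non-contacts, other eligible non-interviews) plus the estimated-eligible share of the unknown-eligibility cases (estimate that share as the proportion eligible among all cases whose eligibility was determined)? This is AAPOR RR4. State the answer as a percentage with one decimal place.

44.8%

Num: 482 + 24 = 506
Eligible (known): 482 + 24 + 123 + 228 + 29 = 886
e = 886 / (886 + 116) = 886 / 1002 = 0.8842
e × U: 0.8842 × 275 = 243.16
Denom: 886 + 243.16 = 1129.16
RR4 = 506 / 1129.16 = 0.4481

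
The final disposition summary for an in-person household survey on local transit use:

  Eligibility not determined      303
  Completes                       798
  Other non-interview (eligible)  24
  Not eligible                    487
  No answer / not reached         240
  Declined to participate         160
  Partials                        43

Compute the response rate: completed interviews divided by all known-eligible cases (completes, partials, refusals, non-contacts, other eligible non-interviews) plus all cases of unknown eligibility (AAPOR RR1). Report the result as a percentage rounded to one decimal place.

Num → 798
Denom → 798 + 43 + 160 + 240 + 24 + 303 = 1568
RR1 = 798 / 1568 = 0.5089

50.9%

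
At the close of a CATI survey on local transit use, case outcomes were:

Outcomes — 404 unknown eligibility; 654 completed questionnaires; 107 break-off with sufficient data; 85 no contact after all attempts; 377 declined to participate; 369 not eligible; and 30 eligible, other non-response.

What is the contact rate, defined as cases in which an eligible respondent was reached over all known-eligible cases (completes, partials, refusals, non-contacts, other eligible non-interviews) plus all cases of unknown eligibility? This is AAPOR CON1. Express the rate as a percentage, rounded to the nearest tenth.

Num → 654 + 107 + 377 + 30 = 1168
Base → 654 + 107 + 377 + 85 + 30 + 404 = 1657
CON1 = 1168 / 1657 = 0.7049

70.5%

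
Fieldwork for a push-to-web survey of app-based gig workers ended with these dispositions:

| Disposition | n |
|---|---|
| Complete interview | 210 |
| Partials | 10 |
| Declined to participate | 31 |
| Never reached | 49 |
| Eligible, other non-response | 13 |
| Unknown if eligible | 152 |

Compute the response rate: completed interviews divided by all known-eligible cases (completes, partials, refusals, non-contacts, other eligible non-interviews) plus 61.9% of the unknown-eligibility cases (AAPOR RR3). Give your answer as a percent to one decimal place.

51.6%

Num = 210
Determined eligible = 210 + 10 + 31 + 49 + 13 = 313
e × U = 0.6190 × 152 = 94.09
Denom = 313 + 94.09 = 407.09
RR3 = 210 / 407.09 = 0.5159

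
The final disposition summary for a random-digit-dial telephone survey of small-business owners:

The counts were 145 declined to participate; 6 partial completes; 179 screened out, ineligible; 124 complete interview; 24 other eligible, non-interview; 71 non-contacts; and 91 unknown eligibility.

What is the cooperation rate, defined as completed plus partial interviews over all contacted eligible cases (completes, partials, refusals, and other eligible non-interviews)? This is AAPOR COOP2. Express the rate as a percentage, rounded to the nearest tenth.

43.5%

Num: 124 + 6 = 130
Base: 124 + 6 + 145 + 24 = 299
COOP2 = 130 / 299 = 0.4348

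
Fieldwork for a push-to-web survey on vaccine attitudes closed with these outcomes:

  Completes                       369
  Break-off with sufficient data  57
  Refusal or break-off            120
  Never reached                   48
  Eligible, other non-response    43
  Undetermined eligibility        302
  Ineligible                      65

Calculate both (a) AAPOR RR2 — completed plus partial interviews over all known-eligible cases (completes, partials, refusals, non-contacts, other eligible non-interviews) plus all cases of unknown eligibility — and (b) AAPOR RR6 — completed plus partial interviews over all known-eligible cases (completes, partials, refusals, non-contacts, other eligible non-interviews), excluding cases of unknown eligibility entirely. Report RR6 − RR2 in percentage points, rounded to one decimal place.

Top = 369 + 57 = 426
Denom = 369 + 57 + 120 + 48 + 43 + 302 = 939
RR2 = 426 / 939 = 0.4537
Denom = 369 + 57 + 120 + 48 + 43 = 637
RR6 = 426 / 637 = 0.6688
Difference = 66.88 − 45.37 = 21.51 percentage points

21.5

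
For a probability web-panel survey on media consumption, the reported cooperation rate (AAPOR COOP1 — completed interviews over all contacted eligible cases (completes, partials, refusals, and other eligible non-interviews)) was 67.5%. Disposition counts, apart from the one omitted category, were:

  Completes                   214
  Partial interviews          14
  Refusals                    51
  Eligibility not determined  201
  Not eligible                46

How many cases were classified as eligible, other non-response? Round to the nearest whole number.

COOP1 = 214 / D = 0.675
D = 214 / 0.675 = 317.0
Other denominator terms total 279
eligible, other non-response = 317.0 − 279 ≈ 38

38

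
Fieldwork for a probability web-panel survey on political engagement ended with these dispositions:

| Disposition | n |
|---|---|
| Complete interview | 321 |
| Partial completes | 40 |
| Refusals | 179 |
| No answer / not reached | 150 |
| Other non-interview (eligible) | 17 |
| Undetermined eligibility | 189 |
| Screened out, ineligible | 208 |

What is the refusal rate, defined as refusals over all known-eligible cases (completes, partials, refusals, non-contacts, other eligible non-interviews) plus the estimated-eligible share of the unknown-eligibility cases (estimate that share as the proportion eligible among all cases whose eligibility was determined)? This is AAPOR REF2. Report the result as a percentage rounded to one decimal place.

Top: 179
Known eligible: 321 + 40 + 179 + 150 + 17 = 707
e = 707 / (707 + 208) = 707 / 915 = 0.7727
e × U: 0.7727 × 189 = 146.04
Base: 707 + 146.04 = 853.04
REF2 = 179 / 853.04 = 0.2098

21.0%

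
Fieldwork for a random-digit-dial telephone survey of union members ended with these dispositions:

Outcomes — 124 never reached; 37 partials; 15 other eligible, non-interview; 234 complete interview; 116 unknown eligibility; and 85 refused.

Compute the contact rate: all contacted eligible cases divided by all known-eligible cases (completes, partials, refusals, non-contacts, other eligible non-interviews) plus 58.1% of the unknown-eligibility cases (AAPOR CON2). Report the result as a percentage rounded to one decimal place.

Num = 234 + 37 + 85 + 15 = 371
Determined eligible = 234 + 37 + 85 + 124 + 15 = 495
Estimated eligible among unknowns = 0.5810 × 116 = 67.40
Denominator = 495 + 67.40 = 562.40
CON2 = 371 / 562.40 = 0.6597

66.0%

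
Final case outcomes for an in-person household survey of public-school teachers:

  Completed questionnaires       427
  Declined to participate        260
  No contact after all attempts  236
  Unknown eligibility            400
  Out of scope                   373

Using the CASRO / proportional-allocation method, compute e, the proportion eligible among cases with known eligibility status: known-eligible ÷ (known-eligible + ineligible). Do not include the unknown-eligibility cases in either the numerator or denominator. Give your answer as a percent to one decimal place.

71.2%

Eligible (known) → 427 + 260 + 236 = 923
e = 923 / (923 + 373) = 923 / 1296 = 0.7122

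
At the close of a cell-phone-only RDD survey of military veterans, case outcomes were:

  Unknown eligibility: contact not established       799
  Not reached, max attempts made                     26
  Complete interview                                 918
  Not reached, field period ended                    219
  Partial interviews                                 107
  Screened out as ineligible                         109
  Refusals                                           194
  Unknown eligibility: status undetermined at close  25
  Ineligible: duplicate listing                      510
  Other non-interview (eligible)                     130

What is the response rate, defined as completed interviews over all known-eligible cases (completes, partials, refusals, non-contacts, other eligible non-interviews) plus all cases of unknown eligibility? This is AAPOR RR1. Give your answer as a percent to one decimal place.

Never reached = 219 + 26 = 245
Eligibility not determined = 799 + 25 = 824
Not eligible = 109 + 510 = 619
Top = 918
Denominator = 918 + 107 + 194 + 245 + 130 + 824 = 2418
RR1 = 918 / 2418 = 0.3797

38.0%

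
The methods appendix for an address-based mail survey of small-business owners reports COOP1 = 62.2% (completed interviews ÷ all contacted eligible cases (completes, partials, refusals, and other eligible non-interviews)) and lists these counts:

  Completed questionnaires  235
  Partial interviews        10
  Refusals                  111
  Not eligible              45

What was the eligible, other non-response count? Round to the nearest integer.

COOP1 = 235 / D = 0.622
D = 235 / 0.622 = 377.8
Remaining denominator categories sum to 356
eligible, other non-response = 377.8 − 356 ≈ 22

22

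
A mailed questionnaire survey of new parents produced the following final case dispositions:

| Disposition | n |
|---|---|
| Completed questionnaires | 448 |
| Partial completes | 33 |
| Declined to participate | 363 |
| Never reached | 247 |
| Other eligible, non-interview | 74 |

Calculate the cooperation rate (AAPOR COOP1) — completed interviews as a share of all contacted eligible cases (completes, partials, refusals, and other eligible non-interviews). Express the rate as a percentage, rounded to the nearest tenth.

Num = 448
Base = 448 + 33 + 363 + 74 = 918
COOP1 = 448 / 918 = 0.4880

48.8%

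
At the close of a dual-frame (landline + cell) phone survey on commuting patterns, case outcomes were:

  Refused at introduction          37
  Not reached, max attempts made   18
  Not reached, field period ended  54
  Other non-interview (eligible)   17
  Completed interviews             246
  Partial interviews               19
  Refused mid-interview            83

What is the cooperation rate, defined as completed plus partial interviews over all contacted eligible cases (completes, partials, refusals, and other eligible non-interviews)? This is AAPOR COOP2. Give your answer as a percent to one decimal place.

Refused = 37 + 83 = 120
Never reached = 54 + 18 = 72
Num → 246 + 19 = 265
Denom → 246 + 19 + 120 + 17 = 402
COOP2 = 265 / 402 = 0.6592

65.9%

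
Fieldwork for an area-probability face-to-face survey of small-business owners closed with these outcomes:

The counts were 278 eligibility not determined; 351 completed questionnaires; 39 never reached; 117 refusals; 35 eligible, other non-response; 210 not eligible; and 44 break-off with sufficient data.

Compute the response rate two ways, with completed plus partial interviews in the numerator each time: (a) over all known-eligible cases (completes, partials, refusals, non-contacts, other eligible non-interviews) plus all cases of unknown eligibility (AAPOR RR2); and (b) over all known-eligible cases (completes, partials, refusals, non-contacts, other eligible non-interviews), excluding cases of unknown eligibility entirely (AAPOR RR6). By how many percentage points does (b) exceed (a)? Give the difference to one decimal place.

Numerator → 351 + 44 = 395
Denominator → 351 + 44 + 117 + 39 + 35 + 278 = 864
RR2 = 395 / 864 = 0.4572
Denominator → 351 + 44 + 117 + 39 + 35 = 586
RR6 = 395 / 586 = 0.6741
Difference = 67.41 − 45.72 = 21.69 percentage points

21.7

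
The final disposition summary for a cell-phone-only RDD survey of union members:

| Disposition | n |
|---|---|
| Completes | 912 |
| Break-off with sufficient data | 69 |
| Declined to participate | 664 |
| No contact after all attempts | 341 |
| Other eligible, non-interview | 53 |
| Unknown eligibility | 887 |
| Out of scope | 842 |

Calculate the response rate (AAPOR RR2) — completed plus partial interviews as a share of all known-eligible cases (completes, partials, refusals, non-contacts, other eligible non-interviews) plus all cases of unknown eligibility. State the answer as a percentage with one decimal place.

Numerator = 912 + 69 = 981
Denominator = 912 + 69 + 664 + 341 + 53 + 887 = 2926
RR2 = 981 / 2926 = 0.3353

33.5%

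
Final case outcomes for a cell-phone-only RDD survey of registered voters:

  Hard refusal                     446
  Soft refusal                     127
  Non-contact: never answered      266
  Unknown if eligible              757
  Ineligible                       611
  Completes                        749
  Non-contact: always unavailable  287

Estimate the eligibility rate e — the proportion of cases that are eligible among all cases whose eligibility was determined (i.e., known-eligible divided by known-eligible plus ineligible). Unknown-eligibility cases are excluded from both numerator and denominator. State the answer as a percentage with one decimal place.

Declined to participate = 446 + 127 = 573
No answer / not reached = 266 + 287 = 553
Determined eligible: 749 + 573 + 553 = 1875
e = 1875 / (1875 + 611) = 1875 / 2486 = 0.7542

75.4%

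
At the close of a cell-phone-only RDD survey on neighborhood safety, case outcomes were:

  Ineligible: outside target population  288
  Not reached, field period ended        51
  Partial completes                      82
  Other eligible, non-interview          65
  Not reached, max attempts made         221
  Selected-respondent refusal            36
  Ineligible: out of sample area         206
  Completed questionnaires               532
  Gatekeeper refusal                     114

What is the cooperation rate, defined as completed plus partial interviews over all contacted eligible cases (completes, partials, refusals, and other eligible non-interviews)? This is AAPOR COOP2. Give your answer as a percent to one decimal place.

74.1%

Declined to participate = 114 + 36 = 150
Never reached = 51 + 221 = 272
Screened out, ineligible = 288 + 206 = 494
Num = 532 + 82 = 614
Base = 532 + 82 + 150 + 65 = 829
COOP2 = 614 / 829 = 0.7407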